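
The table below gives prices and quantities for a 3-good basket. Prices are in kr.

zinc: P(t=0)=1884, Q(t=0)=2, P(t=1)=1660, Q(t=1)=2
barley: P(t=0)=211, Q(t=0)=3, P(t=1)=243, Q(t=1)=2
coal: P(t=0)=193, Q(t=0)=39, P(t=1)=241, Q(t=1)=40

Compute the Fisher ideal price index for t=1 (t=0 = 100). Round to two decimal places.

Laspeyres component (base-period weights):
ΣP(t=1)Q(t=0) = 1660×2 + 243×3 + 241×39 = 3320 + 729 + 9399 = 13448
ΣP(t=0)Q(t=0) = 1884×2 + 211×3 + 193×39 = 3768 + 633 + 7527 = 11928
L = 13448 / 11928 × 100 = 112.7431
Paasche component (current-period weights):
ΣP(t=1)Q(t=1) = 1660×2 + 243×2 + 241×40 = 3320 + 486 + 9640 = 13446
ΣP(t=0)Q(t=1) = 1884×2 + 211×2 + 193×40 = 3768 + 422 + 7720 = 11910
P = 13446 / 11910 × 100 = 112.8967
Fisher = √(L × P) = √(112.7431 × 112.8967) = 112.8199

112.82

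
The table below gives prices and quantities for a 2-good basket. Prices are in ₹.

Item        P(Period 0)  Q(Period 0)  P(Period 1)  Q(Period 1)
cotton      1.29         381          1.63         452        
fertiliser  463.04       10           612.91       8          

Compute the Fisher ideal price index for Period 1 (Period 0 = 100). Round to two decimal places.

Laspeyres component (base-period weights):
ΣP(Period 1)Q(Period 0) = 1.63×381 + 612.91×10 = 621.03 + 6129.1 = 6750.13
ΣP(Period 0)Q(Period 0) = 1.29×381 + 463.04×10 = 491.49 + 4630.4 = 5121.89
L = 6750.13 / 5121.89 × 100 = 131.7898
Paasche component (current-period weights):
ΣP(Period 1)Q(Period 1) = 1.63×452 + 612.91×8 = 736.76 + 4903.28 = 5640.04
ΣP(Period 0)Q(Period 1) = 1.29×452 + 463.04×8 = 583.08 + 3704.32 = 4287.4
P = 5640.04 / 4287.4 × 100 = 131.5492
Fisher = √(L × P) = √(131.7898 × 131.5492) = 131.6695

131.67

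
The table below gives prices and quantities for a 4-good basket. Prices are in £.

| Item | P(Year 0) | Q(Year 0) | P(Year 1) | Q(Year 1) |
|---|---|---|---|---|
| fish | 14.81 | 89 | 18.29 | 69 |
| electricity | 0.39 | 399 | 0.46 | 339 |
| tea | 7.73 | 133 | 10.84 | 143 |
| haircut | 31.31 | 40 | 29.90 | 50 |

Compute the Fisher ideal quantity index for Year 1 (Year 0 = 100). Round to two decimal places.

101.10

Laspeyres component (base-period weights):
ΣP(Year 0)Q(Year 1) = 14.81×69 + 0.39×339 + 7.73×143 + 31.31×50 = 1021.89 + 132.21 + 1105.39 + 1565.5 = 3824.99
ΣP(Year 0)Q(Year 0) = 14.81×89 + 0.39×399 + 7.73×133 + 31.31×40 = 1318.09 + 155.61 + 1028.09 + 1252.4 = 3754.19
L = 3824.99 / 3754.19 × 100 = 101.8859
Paasche component (current-period weights):
ΣP(Year 1)Q(Year 1) = 18.29×69 + 0.46×339 + 10.84×143 + 29.90×50 = 1262.01 + 155.94 + 1550.12 + 1495 = 4463.07
ΣP(Year 1)Q(Year 0) = 18.29×89 + 0.46×399 + 10.84×133 + 29.90×40 = 1627.81 + 183.54 + 1441.72 + 1196 = 4449.07
P = 4463.07 / 4449.07 × 100 = 100.3147
Fisher = √(L × P) = √(101.8859 × 100.3147) = 101.0972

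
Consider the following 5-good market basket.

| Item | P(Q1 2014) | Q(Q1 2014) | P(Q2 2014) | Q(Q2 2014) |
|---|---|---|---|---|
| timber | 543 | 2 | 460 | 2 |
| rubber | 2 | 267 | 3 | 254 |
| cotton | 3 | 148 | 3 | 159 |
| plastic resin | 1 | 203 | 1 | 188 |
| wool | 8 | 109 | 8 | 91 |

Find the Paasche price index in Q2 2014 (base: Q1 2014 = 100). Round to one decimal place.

Paasche price index uses current-period quantities as weights.
ΣP(Q2 2014)·Q(Q2 2014) = 460×2 + 3×254 + 3×159 + 1×188 + 8×91 = 920 + 762 + 477 + 188 + 728 = 3075
ΣP(Q1 2014)·Q(Q2 2014) = 543×2 + 2×254 + 3×159 + 1×188 + 8×91 = 1086 + 508 + 477 + 188 + 728 = 2987
Index = 3075 / 2987 × 100 = 102.9461

102.9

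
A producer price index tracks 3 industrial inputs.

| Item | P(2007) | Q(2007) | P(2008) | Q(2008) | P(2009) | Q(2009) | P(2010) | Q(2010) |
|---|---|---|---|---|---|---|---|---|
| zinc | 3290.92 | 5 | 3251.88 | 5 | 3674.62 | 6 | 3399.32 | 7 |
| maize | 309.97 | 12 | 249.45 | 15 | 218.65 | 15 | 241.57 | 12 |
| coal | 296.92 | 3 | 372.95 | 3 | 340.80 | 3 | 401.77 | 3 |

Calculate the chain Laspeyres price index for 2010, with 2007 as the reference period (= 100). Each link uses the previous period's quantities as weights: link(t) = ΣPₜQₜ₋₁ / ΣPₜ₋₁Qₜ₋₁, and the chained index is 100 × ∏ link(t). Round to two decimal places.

99.40

Link 2007→2008:
ΣP(2008)Q(2007) = 3251.88×5 + 249.45×12 + 372.95×3 = 16259.4 + 2993.4 + 1118.85 = 20371.65
ΣP(2007)Q(2007) = 3290.92×5 + 309.97×12 + 296.92×3 = 16454.6 + 3719.64 + 890.76 = 21065
link = 20371.65/21065 = 0.967085
Link 2008→2009:
ΣP(2009)Q(2008) = 3674.62×5 + 218.65×15 + 340.80×3 = 18373.1 + 3279.75 + 1022.4 = 22675.25
ΣP(2008)Q(2008) = 3251.88×5 + 249.45×15 + 372.95×3 = 16259.4 + 3741.75 + 1118.85 = 21120
link = 22675.25/21120 = 1.073639
Link 2009→2010:
ΣP(2010)Q(2009) = 3399.32×6 + 241.57×15 + 401.77×3 = 20395.92 + 3623.55 + 1205.31 = 25224.78
ΣP(2009)Q(2009) = 3674.62×6 + 218.65×15 + 340.80×3 = 22047.72 + 3279.75 + 1022.4 = 26349.87
link = 25224.78/26349.87 = 0.957302
Chained index = 100 × 0.967085 × 1.073639 × 0.957302 = 99.3967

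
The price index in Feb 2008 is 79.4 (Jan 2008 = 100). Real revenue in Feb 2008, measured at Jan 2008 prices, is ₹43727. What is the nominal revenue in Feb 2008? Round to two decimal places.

Nominal = Real × (Index/100) = 43727 × (79.4/100)
        = 43727 × 0.794 = 34719.2380

34719.24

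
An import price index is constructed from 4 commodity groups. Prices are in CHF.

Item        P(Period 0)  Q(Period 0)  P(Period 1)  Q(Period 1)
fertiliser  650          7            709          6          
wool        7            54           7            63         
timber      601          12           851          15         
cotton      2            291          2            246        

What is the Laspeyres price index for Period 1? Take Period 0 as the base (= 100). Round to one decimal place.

Laspeyres price index uses base-period quantities as weights.
ΣP(Period 1)·Q(Period 0) = 709×7 + 7×54 + 851×12 + 2×291 = 4963 + 378 + 10212 + 582 = 16135
ΣP(Period 0)·Q(Period 0) = 650×7 + 7×54 + 601×12 + 2×291 = 4550 + 378 + 7212 + 582 = 12722
Index = 16135 / 12722 × 100 = 126.8275

126.8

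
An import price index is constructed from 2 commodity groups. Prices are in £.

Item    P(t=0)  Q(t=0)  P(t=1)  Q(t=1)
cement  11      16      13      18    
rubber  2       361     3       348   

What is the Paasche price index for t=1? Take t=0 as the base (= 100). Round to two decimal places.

Paasche price index uses current-period quantities as weights.
ΣP(t=1)·Q(t=1) = 13×18 + 3×348 = 234 + 1044 = 1278
ΣP(t=0)·Q(t=1) = 11×18 + 2×348 = 198 + 696 = 894
Index = 1278 / 894 × 100 = 142.9530

142.95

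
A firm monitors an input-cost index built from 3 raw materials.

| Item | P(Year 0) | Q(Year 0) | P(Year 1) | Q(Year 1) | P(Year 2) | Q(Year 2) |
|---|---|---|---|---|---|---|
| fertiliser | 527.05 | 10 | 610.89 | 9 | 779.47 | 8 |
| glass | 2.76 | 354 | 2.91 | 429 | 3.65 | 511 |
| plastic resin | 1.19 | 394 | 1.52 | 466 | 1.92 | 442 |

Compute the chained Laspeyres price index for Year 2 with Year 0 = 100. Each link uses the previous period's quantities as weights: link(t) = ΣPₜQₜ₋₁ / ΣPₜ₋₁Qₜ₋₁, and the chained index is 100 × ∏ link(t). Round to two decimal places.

146.44

Link Year 0→Year 1:
ΣP(Year 1)Q(Year 0) = 610.89×10 + 2.91×354 + 1.52×394 = 6108.9 + 1030.14 + 598.88 = 7737.92
ΣP(Year 0)Q(Year 0) = 527.05×10 + 2.76×354 + 1.19×394 = 5270.5 + 977.04 + 468.86 = 6716.4
link = 7737.92/6716.4 = 1.152093
Link Year 1→Year 2:
ΣP(Year 2)Q(Year 1) = 779.47×9 + 3.65×429 + 1.92×466 = 7015.23 + 1565.85 + 894.72 = 9475.8
ΣP(Year 1)Q(Year 1) = 610.89×9 + 2.91×429 + 1.52×466 = 5498.01 + 1248.39 + 708.32 = 7454.72
link = 9475.8/7454.72 = 1.271114
Chained index = 100 × 1.152093 × 1.271114 = 146.4442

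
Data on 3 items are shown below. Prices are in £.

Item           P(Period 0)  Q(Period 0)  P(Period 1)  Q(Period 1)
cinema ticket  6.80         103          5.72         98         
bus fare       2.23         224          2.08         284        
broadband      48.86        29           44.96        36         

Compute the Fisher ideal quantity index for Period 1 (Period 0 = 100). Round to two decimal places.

117.15

Laspeyres component (base-period weights):
ΣP(Period 0)Q(Period 1) = 6.80×98 + 2.23×284 + 48.86×36 = 666.4 + 633.32 + 1758.96 = 3058.68
ΣP(Period 0)Q(Period 0) = 6.80×103 + 2.23×224 + 48.86×29 = 700.4 + 499.52 + 1416.94 = 2616.86
L = 3058.68 / 2616.86 × 100 = 116.8836
Paasche component (current-period weights):
ΣP(Period 1)Q(Period 1) = 5.72×98 + 2.08×284 + 44.96×36 = 560.56 + 590.72 + 1618.56 = 2769.84
ΣP(Period 1)Q(Period 0) = 5.72×103 + 2.08×224 + 44.96×29 = 589.16 + 465.92 + 1303.84 = 2358.92
P = 2769.84 / 2358.92 × 100 = 117.4198
Fisher = √(L × P) = √(116.8836 × 117.4198) = 117.1514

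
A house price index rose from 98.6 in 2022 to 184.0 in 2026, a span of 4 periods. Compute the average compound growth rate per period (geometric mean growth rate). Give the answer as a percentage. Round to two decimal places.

Growth factor = (184.0/98.6)^(1/4) = (1.866126)^(1/4) = 1.168787
Growth rate = 1.168787 − 1 = 0.168787 = 16.8787%

16.88%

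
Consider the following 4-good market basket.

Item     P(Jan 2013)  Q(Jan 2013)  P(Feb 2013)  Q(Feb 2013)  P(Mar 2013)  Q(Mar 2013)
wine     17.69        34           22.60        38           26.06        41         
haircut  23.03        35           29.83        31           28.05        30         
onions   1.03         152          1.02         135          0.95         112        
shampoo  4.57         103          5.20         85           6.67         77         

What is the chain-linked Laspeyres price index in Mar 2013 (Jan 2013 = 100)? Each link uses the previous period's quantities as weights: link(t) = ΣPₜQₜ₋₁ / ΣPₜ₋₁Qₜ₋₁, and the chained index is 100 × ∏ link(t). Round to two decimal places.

Link Jan 2013→Feb 2013:
ΣP(Feb 2013)Q(Jan 2013) = 22.60×34 + 29.83×35 + 1.02×152 + 5.20×103 = 768.4 + 1044.05 + 155.04 + 535.6 = 2503.09
ΣP(Jan 2013)Q(Jan 2013) = 17.69×34 + 23.03×35 + 1.03×152 + 4.57×103 = 601.46 + 806.05 + 156.56 + 470.71 = 2034.78
link = 2503.09/2034.78 = 1.230153
Link Feb 2013→Mar 2013:
ΣP(Mar 2013)Q(Feb 2013) = 26.06×38 + 28.05×31 + 0.95×135 + 6.67×85 = 990.28 + 869.55 + 128.25 + 566.95 = 2555.03
ΣP(Feb 2013)Q(Feb 2013) = 22.60×38 + 29.83×31 + 1.02×135 + 5.20×85 = 858.8 + 924.73 + 137.7 + 442 = 2363.23
link = 2555.03/2363.23 = 1.081160
Chained index = 100 × 1.230153 × 1.081160 = 132.9992

133.00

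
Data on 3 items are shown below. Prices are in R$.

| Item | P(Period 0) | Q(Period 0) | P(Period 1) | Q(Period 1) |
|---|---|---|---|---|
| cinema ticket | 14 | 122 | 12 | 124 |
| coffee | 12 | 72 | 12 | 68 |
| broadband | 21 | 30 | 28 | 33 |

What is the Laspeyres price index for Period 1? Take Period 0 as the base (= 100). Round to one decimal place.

Laspeyres price index uses base-period quantities as weights.
ΣP(Period 1)·Q(Period 0) = 12×122 + 12×72 + 28×30 = 1464 + 864 + 840 = 3168
ΣP(Period 0)·Q(Period 0) = 14×122 + 12×72 + 21×30 = 1708 + 864 + 630 = 3202
Index = 3168 / 3202 × 100 = 98.9382

98.9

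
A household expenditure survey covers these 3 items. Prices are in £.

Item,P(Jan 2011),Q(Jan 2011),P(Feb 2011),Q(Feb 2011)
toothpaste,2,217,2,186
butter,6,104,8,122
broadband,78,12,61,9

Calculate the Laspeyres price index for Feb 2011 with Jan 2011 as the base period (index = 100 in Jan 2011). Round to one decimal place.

100.2

Laspeyres price index uses base-period quantities as weights.
ΣP(Feb 2011)·Q(Jan 2011) = 2×217 + 8×104 + 61×12 = 434 + 832 + 732 = 1998
ΣP(Jan 2011)·Q(Jan 2011) = 2×217 + 6×104 + 78×12 = 434 + 624 + 936 = 1994
Index = 1998 / 1994 × 100 = 100.2006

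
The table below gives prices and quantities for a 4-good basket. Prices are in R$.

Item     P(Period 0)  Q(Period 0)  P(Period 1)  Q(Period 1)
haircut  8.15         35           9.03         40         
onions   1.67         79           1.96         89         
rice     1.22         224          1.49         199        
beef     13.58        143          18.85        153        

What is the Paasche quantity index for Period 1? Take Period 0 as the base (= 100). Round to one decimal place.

Paasche quantity index uses current-period prices as weights.
ΣP(Period 1)·Q(Period 1) = 9.03×40 + 1.96×89 + 1.49×199 + 18.85×153 = 361.2 + 174.44 + 296.51 + 2884.05 = 3716.2
ΣP(Period 1)·Q(Period 0) = 9.03×35 + 1.96×79 + 1.49×224 + 18.85×143 = 316.05 + 154.84 + 333.76 + 2695.55 = 3500.2
Index = 3716.2 / 3500.2 × 100 = 106.1711

106.2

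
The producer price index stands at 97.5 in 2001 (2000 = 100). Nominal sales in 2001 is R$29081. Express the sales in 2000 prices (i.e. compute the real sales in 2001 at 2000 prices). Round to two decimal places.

Real = Nominal ÷ (Index/100) = 29081 ÷ (97.5/100)
     = 29081 ÷ 0.975 = 29826.6667

29826.67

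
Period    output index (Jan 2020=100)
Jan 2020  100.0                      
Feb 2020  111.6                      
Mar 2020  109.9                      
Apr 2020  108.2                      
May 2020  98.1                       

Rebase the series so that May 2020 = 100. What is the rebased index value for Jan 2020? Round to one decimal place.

Rebased(Jan 2020) = 100.0 / 98.1 × 100 = 101.9368

101.9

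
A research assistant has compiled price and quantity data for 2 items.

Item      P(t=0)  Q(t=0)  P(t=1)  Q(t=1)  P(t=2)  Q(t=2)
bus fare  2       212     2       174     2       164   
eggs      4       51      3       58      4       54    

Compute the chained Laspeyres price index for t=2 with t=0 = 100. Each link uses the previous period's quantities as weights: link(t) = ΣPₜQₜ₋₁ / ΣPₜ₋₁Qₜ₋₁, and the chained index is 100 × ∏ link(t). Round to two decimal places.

Link t=0→t=1:
ΣP(t=1)Q(t=0) = 2×212 + 3×51 = 424 + 153 = 577
ΣP(t=0)Q(t=0) = 2×212 + 4×51 = 424 + 204 = 628
link = 577/628 = 0.918790
Link t=1→t=2:
ΣP(t=2)Q(t=1) = 2×174 + 4×58 = 348 + 232 = 580
ΣP(t=1)Q(t=1) = 2×174 + 3×58 = 348 + 174 = 522
link = 580/522 = 1.111111
Chained index = 100 × 0.918790 × 1.111111 = 102.0878

102.09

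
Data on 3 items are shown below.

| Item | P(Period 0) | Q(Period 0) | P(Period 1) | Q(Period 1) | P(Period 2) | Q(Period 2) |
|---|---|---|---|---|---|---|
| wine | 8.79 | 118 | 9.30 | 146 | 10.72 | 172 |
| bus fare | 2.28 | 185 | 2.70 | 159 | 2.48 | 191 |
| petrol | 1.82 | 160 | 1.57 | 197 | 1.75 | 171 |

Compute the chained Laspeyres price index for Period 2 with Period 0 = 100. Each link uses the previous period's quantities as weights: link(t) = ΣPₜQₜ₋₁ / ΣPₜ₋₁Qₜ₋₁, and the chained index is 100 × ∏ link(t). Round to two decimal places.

Link Period 0→Period 1:
ΣP(Period 1)Q(Period 0) = 9.30×118 + 2.70×185 + 1.57×160 = 1097.4 + 499.5 + 251.2 = 1848.1
ΣP(Period 0)Q(Period 0) = 8.79×118 + 2.28×185 + 1.82×160 = 1037.22 + 421.8 + 291.2 = 1750.22
link = 1848.1/1750.22 = 1.055924
Link Period 1→Period 2:
ΣP(Period 2)Q(Period 1) = 10.72×146 + 2.48×159 + 1.75×197 = 1565.12 + 394.32 + 344.75 = 2304.19
ΣP(Period 1)Q(Period 1) = 9.30×146 + 2.70×159 + 1.57×197 = 1357.8 + 429.3 + 309.29 = 2096.39
link = 2304.19/2096.39 = 1.099123
Chained index = 100 × 1.055924 × 1.099123 = 116.0591

116.06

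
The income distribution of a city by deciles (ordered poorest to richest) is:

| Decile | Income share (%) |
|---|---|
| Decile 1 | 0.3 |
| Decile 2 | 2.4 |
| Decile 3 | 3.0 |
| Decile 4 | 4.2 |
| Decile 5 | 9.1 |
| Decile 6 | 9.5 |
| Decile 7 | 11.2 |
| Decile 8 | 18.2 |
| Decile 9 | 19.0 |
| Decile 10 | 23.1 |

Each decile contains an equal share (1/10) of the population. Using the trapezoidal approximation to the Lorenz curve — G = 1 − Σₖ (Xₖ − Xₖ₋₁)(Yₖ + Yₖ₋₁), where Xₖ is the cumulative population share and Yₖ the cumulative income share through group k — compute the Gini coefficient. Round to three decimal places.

Cumulative income shares Yₖ: 0.0030, 0.0270, 0.0570, 0.0990, 0.1900, 0.2850, 0.3970, 0.5790, 0.7690, 1.0000
Σ (Xₖ−Xₖ₋₁)(Yₖ+Yₖ₋₁) = (1/10)(0.0030+0.0000) + (1/10)(0.0270+0.0030) + (1/10)(0.0570+0.0270) + (1/10)(0.0990+0.0570) + (1/10)(0.1900+0.0990) + (1/10)(0.2850+0.1900) + (1/10)(0.3970+0.2850) + (1/10)(0.5790+0.3970) + (1/10)(0.7690+0.5790) + (1/10)(1.0000+0.7690)
  = 0.0003 + 0.0030 + 0.0084 + 0.0156 + 0.0289 + 0.0475 + 0.0682 + 0.0976 + 0.1348 + 0.1769 = 0.5812
G = 1 − 0.5812 = 0.4188

0.419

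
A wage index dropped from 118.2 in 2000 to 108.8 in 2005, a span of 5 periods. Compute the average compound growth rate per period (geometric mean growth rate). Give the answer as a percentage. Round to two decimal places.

-1.64%

Growth factor = (108.8/118.2)^(1/5) = (0.920474)^(1/5) = 0.983563
Growth rate = 0.983563 − 1 = -0.016437 = -1.6437%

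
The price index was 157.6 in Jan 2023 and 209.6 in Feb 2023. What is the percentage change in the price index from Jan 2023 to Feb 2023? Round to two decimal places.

Change = (209.6 − 157.6) / 157.6 × 100
       = 52.0 / 157.6 × 100 = 32.9949%

32.99%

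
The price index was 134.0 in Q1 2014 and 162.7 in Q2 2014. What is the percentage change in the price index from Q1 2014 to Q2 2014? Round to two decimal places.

Change = (162.7 − 134.0) / 134.0 × 100
       = 28.7 / 134.0 × 100 = 21.4179%

21.42%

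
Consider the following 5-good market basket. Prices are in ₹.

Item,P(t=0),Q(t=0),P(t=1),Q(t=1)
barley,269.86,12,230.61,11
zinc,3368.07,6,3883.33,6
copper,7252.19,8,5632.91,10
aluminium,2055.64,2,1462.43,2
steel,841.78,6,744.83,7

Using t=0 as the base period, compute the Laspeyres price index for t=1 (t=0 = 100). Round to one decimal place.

Laspeyres price index uses base-period quantities as weights.
ΣP(t=1)·Q(t=0) = 230.61×12 + 3883.33×6 + 5632.91×8 + 1462.43×2 + 744.83×6 = 2767.32 + 23299.98 + 45063.28 + 2924.86 + 4468.98 = 78524.42
ΣP(t=0)·Q(t=0) = 269.86×12 + 3368.07×6 + 7252.19×8 + 2055.64×2 + 841.78×6 = 3238.32 + 20208.42 + 58017.52 + 4111.28 + 5050.68 = 90626.22
Index = 78524.42 / 90626.22 × 100 = 86.6465

86.6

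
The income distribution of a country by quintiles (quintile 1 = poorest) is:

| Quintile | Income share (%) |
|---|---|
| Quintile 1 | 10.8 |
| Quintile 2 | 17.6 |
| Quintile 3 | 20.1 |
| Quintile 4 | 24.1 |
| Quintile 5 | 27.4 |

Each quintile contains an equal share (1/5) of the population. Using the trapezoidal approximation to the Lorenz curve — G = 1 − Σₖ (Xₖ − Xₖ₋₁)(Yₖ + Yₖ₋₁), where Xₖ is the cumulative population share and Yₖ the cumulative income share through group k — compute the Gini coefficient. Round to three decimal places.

Cumulative income shares Yₖ: 0.1080, 0.2840, 0.4850, 0.7260, 1.0000
Σ (Xₖ−Xₖ₋₁)(Yₖ+Yₖ₋₁) = (1/5)(0.1080+0.0000) + (1/5)(0.2840+0.1080) + (1/5)(0.4850+0.2840) + (1/5)(0.7260+0.4850) + (1/5)(1.0000+0.7260)
  = 0.0216 + 0.0784 + 0.1538 + 0.2422 + 0.3452 = 0.8412
G = 1 − 0.8412 = 0.1588

0.159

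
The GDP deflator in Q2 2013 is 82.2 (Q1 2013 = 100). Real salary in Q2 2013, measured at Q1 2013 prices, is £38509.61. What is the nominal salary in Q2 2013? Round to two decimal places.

Nominal = Real × (Index/100) = 38509.61 × (82.2/100)
        = 38509.61 × 0.822 = 31654.8994

31654.90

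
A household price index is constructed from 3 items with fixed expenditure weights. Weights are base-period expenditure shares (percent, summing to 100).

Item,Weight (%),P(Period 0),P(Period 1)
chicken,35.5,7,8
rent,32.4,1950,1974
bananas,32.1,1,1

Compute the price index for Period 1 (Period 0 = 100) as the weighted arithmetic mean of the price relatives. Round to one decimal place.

105.5

chicken: 35.5 × (8/7) = 35.5 × 1.142857 = 40.5714
rent: 32.4 × (1974/1950) = 32.4 × 1.012308 = 32.7988
bananas: 32.1 × (1/1) = 32.1 × 1.000000 = 32.1000
Index = Σ wᵢ·(p₁ᵢ/p₀ᵢ) = 40.5714 + 32.7988 + 32.1000 = 105.4702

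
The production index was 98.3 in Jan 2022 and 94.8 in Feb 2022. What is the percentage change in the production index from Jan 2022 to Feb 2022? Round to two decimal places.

-3.56%

Change = (94.8 − 98.3) / 98.3 × 100
       = -3.5 / 98.3 × 100 = -3.5605%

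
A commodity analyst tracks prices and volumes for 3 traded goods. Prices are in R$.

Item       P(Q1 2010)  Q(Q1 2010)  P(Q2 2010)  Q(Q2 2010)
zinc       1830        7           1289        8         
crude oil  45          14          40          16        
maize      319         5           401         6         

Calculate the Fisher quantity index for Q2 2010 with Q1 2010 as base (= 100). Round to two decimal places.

115.08

Laspeyres component (base-period weights):
ΣP(Q1 2010)Q(Q2 2010) = 1830×8 + 45×16 + 319×6 = 14640 + 720 + 1914 = 17274
ΣP(Q1 2010)Q(Q1 2010) = 1830×7 + 45×14 + 319×5 = 12810 + 630 + 1595 = 15035
L = 17274 / 15035 × 100 = 114.8919
Paasche component (current-period weights):
ΣP(Q2 2010)Q(Q2 2010) = 1289×8 + 40×16 + 401×6 = 10312 + 640 + 2406 = 13358
ΣP(Q2 2010)Q(Q1 2010) = 1289×7 + 40×14 + 401×5 = 9023 + 560 + 2005 = 11588
P = 13358 / 11588 × 100 = 115.2744
Fisher = √(L × P) = √(114.8919 × 115.2744) = 115.0830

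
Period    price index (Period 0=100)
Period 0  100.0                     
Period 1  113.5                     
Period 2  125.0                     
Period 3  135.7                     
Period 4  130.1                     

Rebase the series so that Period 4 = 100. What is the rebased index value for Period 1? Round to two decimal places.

87.24

Rebased(Period 1) = 113.5 / 130.1 × 100 = 87.2406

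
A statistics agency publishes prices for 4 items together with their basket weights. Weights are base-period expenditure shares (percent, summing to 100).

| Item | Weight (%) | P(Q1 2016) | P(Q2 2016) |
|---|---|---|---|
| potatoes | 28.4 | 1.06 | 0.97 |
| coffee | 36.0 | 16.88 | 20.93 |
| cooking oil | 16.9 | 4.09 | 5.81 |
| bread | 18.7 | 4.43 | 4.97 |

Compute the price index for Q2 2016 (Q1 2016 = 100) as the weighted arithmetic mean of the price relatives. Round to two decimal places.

potatoes: 28.4 × (0.97/1.06) = 28.4 × 0.915094 = 25.9887
coffee: 36.0 × (20.93/16.88) = 36.0 × 1.239929 = 44.6374
cooking oil: 16.9 × (5.81/4.09) = 16.9 × 1.420538 = 24.0071
bread: 18.7 × (4.97/4.43) = 18.7 × 1.121896 = 20.9795
Index = Σ wᵢ·(p₁ᵢ/p₀ᵢ) = 25.9887 + 44.6374 + 24.0071 + 20.9795 = 115.6127

115.61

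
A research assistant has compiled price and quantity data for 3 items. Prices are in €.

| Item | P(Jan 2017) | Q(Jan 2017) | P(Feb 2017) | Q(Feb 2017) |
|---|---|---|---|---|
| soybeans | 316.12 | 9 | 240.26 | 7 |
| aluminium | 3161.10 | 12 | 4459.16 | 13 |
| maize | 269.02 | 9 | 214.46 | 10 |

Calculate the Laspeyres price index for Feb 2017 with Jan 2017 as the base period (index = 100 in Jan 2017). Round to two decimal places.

133.34

Laspeyres price index uses base-period quantities as weights.
ΣP(Feb 2017)·Q(Jan 2017) = 240.26×9 + 4459.16×12 + 214.46×9 = 2162.34 + 53509.92 + 1930.14 = 57602.4
ΣP(Jan 2017)·Q(Jan 2017) = 316.12×9 + 3161.10×12 + 269.02×9 = 2845.08 + 37933.2 + 2421.18 = 43199.46
Index = 57602.4 / 43199.46 × 100 = 133.3406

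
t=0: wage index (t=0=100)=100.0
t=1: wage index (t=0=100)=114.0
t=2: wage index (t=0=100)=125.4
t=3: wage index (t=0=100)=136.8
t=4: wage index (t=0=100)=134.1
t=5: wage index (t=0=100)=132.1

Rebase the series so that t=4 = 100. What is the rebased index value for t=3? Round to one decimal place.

Rebased(t=3) = 136.8 / 134.1 × 100 = 102.0134

102.0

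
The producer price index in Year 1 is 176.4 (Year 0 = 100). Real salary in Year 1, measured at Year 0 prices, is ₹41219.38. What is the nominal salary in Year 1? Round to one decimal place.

Nominal = Real × (Index/100) = 41219.38 × (176.4/100)
        = 41219.38 × 1.764 = 72710.9863

72711.0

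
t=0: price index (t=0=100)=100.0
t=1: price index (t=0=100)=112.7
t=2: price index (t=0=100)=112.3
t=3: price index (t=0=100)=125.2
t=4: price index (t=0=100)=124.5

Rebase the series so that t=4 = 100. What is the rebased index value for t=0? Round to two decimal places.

Rebased(t=0) = 100.0 / 124.5 × 100 = 80.3213

80.32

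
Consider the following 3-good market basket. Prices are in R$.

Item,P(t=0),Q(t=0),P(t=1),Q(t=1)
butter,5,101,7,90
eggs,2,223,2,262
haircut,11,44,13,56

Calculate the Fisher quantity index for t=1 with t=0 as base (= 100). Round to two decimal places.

Laspeyres component (base-period weights):
ΣP(t=0)Q(t=1) = 5×90 + 2×262 + 11×56 = 450 + 524 + 616 = 1590
ΣP(t=0)Q(t=0) = 5×101 + 2×223 + 11×44 = 505 + 446 + 484 = 1435
L = 1590 / 1435 × 100 = 110.8014
Paasche component (current-period weights):
ΣP(t=1)Q(t=1) = 7×90 + 2×262 + 13×56 = 630 + 524 + 728 = 1882
ΣP(t=1)Q(t=0) = 7×101 + 2×223 + 13×44 = 707 + 446 + 572 = 1725
P = 1882 / 1725 × 100 = 109.1014
Fisher = √(L × P) = √(110.8014 × 109.1014) = 109.9481

109.95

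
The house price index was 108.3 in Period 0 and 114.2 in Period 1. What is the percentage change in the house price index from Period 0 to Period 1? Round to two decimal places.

Change = (114.2 − 108.3) / 108.3 × 100
       = 5.9 / 108.3 × 100 = 5.4478%

5.45%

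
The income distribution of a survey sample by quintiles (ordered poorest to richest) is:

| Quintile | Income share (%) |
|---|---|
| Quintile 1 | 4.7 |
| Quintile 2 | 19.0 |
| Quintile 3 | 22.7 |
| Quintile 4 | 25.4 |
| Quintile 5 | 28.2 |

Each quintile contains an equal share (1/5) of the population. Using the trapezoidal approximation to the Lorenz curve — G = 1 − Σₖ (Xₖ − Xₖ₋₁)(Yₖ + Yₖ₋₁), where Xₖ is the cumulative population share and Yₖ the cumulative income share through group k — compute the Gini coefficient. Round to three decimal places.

0.214

Cumulative income shares Yₖ: 0.0470, 0.2370, 0.4640, 0.7180, 1.0000
Σ (Xₖ−Xₖ₋₁)(Yₖ+Yₖ₋₁) = (1/5)(0.0470+0.0000) + (1/5)(0.2370+0.0470) + (1/5)(0.4640+0.2370) + (1/5)(0.7180+0.4640) + (1/5)(1.0000+0.7180)
  = 0.0094 + 0.0568 + 0.1402 + 0.2364 + 0.3436 = 0.7864
G = 1 − 0.7864 = 0.2136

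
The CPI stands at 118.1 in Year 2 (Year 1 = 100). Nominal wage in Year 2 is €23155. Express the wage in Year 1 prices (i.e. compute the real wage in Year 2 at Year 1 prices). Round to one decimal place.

19606.3

Real = Nominal ÷ (Index/100) = 23155 ÷ (118.1/100)
     = 23155 ÷ 1.181 = 19606.2659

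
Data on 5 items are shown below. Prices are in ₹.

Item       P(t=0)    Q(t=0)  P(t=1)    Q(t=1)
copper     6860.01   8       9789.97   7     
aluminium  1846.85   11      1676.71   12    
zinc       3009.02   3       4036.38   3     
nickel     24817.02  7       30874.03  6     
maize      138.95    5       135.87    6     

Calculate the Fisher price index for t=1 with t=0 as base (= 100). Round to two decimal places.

Laspeyres component (base-period weights):
ΣP(t=1)Q(t=0) = 9789.97×8 + 1676.71×11 + 4036.38×3 + 30874.03×7 + 135.87×5 = 78319.76 + 18443.81 + 12109.14 + 216118.21 + 679.35 = 325670.27
ΣP(t=0)Q(t=0) = 6860.01×8 + 1846.85×11 + 3009.02×3 + 24817.02×7 + 138.95×5 = 54880.08 + 20315.35 + 9027.06 + 173719.14 + 694.75 = 258636.38
L = 325670.27 / 258636.38 × 100 = 125.9182
Paasche component (current-period weights):
ΣP(t=1)Q(t=1) = 9789.97×7 + 1676.71×12 + 4036.38×3 + 30874.03×6 + 135.87×6 = 68529.79 + 20120.52 + 12109.14 + 185244.18 + 815.22 = 286818.85
ΣP(t=0)Q(t=1) = 6860.01×7 + 1846.85×12 + 3009.02×3 + 24817.02×6 + 138.95×6 = 48020.07 + 22162.2 + 9027.06 + 148902.12 + 833.7 = 228945.15
P = 286818.85 / 228945.15 × 100 = 125.2784
Fisher = √(L × P) = √(125.9182 × 125.2784) = 125.5979

125.60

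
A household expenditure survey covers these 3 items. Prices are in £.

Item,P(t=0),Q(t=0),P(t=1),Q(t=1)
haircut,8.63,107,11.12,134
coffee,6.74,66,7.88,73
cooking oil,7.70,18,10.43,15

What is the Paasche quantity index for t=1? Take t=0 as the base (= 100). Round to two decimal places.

Paasche quantity index uses current-period prices as weights.
ΣP(t=1)·Q(t=1) = 11.12×134 + 7.88×73 + 10.43×15 = 1490.08 + 575.24 + 156.45 = 2221.77
ΣP(t=1)·Q(t=0) = 11.12×107 + 7.88×66 + 10.43×18 = 1189.84 + 520.08 + 187.74 = 1897.66
Index = 2221.77 / 1897.66 × 100 = 117.0795

117.08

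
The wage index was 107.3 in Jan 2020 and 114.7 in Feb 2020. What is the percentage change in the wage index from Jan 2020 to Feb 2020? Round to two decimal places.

Change = (114.7 − 107.3) / 107.3 × 100
       = 7.4 / 107.3 × 100 = 6.8966%

6.90%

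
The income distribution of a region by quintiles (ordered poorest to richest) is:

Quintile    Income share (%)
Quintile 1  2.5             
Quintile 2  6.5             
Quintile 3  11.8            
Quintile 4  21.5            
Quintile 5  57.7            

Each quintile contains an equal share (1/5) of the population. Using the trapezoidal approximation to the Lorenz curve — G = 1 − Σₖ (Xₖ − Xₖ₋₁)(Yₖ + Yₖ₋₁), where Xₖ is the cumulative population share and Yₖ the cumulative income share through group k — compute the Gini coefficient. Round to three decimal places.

0.502

Cumulative income shares Yₖ: 0.0250, 0.0900, 0.2080, 0.4230, 1.0000
Σ (Xₖ−Xₖ₋₁)(Yₖ+Yₖ₋₁) = (1/5)(0.0250+0.0000) + (1/5)(0.0900+0.0250) + (1/5)(0.2080+0.0900) + (1/5)(0.4230+0.2080) + (1/5)(1.0000+0.4230)
  = 0.0050 + 0.0230 + 0.0596 + 0.1262 + 0.2846 = 0.4984
G = 1 − 0.4984 = 0.5016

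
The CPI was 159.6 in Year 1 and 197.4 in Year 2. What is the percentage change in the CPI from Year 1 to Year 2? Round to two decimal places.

Change = (197.4 − 159.6) / 159.6 × 100
       = 37.8 / 159.6 × 100 = 23.6842%

23.68%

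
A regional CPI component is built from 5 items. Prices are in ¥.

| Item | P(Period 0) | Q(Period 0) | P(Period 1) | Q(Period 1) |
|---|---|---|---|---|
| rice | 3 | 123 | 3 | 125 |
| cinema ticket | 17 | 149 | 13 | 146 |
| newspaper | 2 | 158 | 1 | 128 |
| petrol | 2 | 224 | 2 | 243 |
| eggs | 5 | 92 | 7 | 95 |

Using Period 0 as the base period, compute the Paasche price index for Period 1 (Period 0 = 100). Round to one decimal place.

87.2

Paasche price index uses current-period quantities as weights.
ΣP(Period 1)·Q(Period 1) = 3×125 + 13×146 + 1×128 + 2×243 + 7×95 = 375 + 1898 + 128 + 486 + 665 = 3552
ΣP(Period 0)·Q(Period 1) = 3×125 + 17×146 + 2×128 + 2×243 + 5×95 = 375 + 2482 + 256 + 486 + 475 = 4074
Index = 3552 / 4074 × 100 = 87.1870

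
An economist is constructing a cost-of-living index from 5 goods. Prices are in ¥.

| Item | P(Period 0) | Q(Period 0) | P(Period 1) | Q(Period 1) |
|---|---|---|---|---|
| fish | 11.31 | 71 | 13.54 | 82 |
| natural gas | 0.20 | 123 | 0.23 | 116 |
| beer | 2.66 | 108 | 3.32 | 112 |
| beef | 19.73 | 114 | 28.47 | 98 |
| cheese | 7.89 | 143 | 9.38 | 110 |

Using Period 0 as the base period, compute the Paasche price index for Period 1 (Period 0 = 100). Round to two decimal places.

Paasche price index uses current-period quantities as weights.
ΣP(Period 1)·Q(Period 1) = 13.54×82 + 0.23×116 + 3.32×112 + 28.47×98 + 9.38×110 = 1110.28 + 26.68 + 371.84 + 2790.06 + 1031.8 = 5330.66
ΣP(Period 0)·Q(Period 1) = 11.31×82 + 0.20×116 + 2.66×112 + 19.73×98 + 7.89×110 = 927.42 + 23.2 + 297.92 + 1933.54 + 867.9 = 4049.98
Index = 5330.66 / 4049.98 × 100 = 131.6219

131.62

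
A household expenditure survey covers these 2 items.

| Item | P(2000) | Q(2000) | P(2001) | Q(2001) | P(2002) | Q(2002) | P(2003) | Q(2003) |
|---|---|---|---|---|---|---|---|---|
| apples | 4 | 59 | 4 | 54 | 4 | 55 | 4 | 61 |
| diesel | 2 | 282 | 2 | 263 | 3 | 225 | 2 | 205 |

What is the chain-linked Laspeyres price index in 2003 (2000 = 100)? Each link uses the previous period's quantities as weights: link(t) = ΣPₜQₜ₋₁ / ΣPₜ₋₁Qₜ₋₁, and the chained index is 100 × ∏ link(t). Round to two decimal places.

Link 2000→2001:
ΣP(2001)Q(2000) = 4×59 + 2×282 = 236 + 564 = 800
ΣP(2000)Q(2000) = 4×59 + 2×282 = 236 + 564 = 800
link = 800/800 = 1.000000
Link 2001→2002:
ΣP(2002)Q(2001) = 4×54 + 3×263 = 216 + 789 = 1005
ΣP(2001)Q(2001) = 4×54 + 2×263 = 216 + 526 = 742
link = 1005/742 = 1.354447
Link 2002→2003:
ΣP(2003)Q(2002) = 4×55 + 2×225 = 220 + 450 = 670
ΣP(2002)Q(2002) = 4×55 + 3×225 = 220 + 675 = 895
link = 670/895 = 0.748603
Chained index = 100 × 1.000000 × 1.354447 × 0.748603 = 101.3944

101.39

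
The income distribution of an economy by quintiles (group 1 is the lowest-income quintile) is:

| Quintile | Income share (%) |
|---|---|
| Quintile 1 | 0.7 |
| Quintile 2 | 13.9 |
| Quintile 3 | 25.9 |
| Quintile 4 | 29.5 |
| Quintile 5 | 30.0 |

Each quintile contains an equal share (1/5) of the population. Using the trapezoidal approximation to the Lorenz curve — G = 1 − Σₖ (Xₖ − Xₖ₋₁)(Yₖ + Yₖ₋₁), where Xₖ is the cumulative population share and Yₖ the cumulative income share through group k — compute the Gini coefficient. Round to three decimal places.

Cumulative income shares Yₖ: 0.0070, 0.1460, 0.4050, 0.7000, 1.0000
Σ (Xₖ−Xₖ₋₁)(Yₖ+Yₖ₋₁) = (1/5)(0.0070+0.0000) + (1/5)(0.1460+0.0070) + (1/5)(0.4050+0.1460) + (1/5)(0.7000+0.4050) + (1/5)(1.0000+0.7000)
  = 0.0014 + 0.0306 + 0.1102 + 0.2210 + 0.3400 = 0.7032
G = 1 − 0.7032 = 0.2968

0.297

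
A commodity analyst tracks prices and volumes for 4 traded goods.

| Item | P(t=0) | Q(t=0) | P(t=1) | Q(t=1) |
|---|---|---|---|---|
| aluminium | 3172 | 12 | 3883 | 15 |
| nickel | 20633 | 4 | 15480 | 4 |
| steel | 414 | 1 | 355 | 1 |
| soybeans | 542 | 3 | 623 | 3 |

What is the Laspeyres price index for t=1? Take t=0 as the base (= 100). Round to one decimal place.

Laspeyres price index uses base-period quantities as weights.
ΣP(t=1)·Q(t=0) = 3883×12 + 15480×4 + 355×1 + 623×3 = 46596 + 61920 + 355 + 1869 = 110740
ΣP(t=0)·Q(t=0) = 3172×12 + 20633×4 + 414×1 + 542×3 = 38064 + 82532 + 414 + 1626 = 122636
Index = 110740 / 122636 × 100 = 90.2997

90.3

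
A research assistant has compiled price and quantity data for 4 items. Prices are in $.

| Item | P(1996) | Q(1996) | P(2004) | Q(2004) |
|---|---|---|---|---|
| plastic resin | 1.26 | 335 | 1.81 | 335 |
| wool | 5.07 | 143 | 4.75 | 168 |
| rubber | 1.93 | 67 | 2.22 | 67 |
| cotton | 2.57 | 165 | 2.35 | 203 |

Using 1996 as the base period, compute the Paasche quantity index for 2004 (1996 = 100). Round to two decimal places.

111.42

Paasche quantity index uses current-period prices as weights.
ΣP(2004)·Q(2004) = 1.81×335 + 4.75×168 + 2.22×67 + 2.35×203 = 606.35 + 798 + 148.74 + 477.05 = 2030.14
ΣP(2004)·Q(1996) = 1.81×335 + 4.75×143 + 2.22×67 + 2.35×165 = 606.35 + 679.25 + 148.74 + 387.75 = 1822.09
Index = 2030.14 / 1822.09 × 100 = 111.4182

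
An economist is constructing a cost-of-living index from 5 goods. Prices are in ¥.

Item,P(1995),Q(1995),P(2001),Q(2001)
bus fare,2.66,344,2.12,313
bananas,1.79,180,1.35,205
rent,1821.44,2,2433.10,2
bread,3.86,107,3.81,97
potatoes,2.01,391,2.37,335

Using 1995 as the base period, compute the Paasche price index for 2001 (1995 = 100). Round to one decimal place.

Paasche price index uses current-period quantities as weights.
ΣP(2001)·Q(2001) = 2.12×313 + 1.35×205 + 2433.10×2 + 3.81×97 + 2.37×335 = 663.56 + 276.75 + 4866.2 + 369.57 + 793.95 = 6970.03
ΣP(1995)·Q(2001) = 2.66×313 + 1.79×205 + 1821.44×2 + 3.86×97 + 2.01×335 = 832.58 + 366.95 + 3642.88 + 374.42 + 673.35 = 5890.18
Index = 6970.03 / 5890.18 × 100 = 118.3331

118.3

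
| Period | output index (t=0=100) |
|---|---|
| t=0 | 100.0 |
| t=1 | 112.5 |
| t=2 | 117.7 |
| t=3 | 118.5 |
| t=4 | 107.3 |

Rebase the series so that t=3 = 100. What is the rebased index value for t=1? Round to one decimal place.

Rebased(t=1) = 112.5 / 118.5 × 100 = 94.9367

94.9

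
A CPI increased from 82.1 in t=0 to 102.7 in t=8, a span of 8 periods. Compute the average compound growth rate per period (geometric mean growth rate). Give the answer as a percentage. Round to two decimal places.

2.84%

Growth factor = (102.7/82.1)^(1/8) = (1.250914)^(1/8) = 1.028380
Growth rate = 1.028380 − 1 = 0.028380 = 2.8380%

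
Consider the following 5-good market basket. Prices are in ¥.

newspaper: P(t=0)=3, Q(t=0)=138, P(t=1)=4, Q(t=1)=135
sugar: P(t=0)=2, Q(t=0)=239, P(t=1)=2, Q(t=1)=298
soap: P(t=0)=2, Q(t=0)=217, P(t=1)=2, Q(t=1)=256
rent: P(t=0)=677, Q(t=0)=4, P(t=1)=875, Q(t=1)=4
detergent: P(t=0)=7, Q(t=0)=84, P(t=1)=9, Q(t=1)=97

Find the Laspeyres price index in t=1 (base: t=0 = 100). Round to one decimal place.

Laspeyres price index uses base-period quantities as weights.
ΣP(t=1)·Q(t=0) = 4×138 + 2×239 + 2×217 + 875×4 + 9×84 = 552 + 478 + 434 + 3500 + 756 = 5720
ΣP(t=0)·Q(t=0) = 3×138 + 2×239 + 2×217 + 677×4 + 7×84 = 414 + 478 + 434 + 2708 + 588 = 4622
Index = 5720 / 4622 × 100 = 123.7559

123.8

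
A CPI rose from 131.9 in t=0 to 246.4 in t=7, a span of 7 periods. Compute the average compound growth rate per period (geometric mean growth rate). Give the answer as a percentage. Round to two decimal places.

9.34%

Growth factor = (246.4/131.9)^(1/7) = (1.868082)^(1/7) = 1.093379
Growth rate = 1.093379 − 1 = 0.093379 = 9.3379%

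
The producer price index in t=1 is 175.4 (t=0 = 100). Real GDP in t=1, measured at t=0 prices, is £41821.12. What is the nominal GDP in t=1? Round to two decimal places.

73354.24

Nominal = Real × (Index/100) = 41821.12 × (175.4/100)
        = 41821.12 × 1.754 = 73354.2445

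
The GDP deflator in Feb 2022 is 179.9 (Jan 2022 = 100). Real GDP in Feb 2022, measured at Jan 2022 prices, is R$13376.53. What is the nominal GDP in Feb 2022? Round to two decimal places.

Nominal = Real × (Index/100) = 13376.53 × (179.9/100)
        = 13376.53 × 1.799 = 24064.3775

24064.38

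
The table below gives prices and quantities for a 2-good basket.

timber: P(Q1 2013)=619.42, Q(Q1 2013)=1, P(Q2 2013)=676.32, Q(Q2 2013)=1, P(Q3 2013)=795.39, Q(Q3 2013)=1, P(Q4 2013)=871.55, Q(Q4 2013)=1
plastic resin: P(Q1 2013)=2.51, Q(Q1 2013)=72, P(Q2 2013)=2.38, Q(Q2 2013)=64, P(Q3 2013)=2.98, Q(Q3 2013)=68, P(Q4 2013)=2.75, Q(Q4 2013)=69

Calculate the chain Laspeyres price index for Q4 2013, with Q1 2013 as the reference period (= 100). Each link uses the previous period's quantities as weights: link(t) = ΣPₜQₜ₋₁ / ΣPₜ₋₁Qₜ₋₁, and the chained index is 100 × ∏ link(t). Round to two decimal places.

133.72

Link Q1 2013→Q2 2013:
ΣP(Q2 2013)Q(Q1 2013) = 676.32×1 + 2.38×72 = 676.32 + 171.36 = 847.68
ΣP(Q1 2013)Q(Q1 2013) = 619.42×1 + 2.51×72 = 619.42 + 180.72 = 800.14
link = 847.68/800.14 = 1.059415
Link Q2 2013→Q3 2013:
ΣP(Q3 2013)Q(Q2 2013) = 795.39×1 + 2.98×64 = 795.39 + 190.72 = 986.11
ΣP(Q2 2013)Q(Q2 2013) = 676.32×1 + 2.38×64 = 676.32 + 152.32 = 828.64
link = 986.11/828.64 = 1.190034
Link Q3 2013→Q4 2013:
ΣP(Q4 2013)Q(Q3 2013) = 871.55×1 + 2.75×68 = 871.55 + 187 = 1058.55
ΣP(Q3 2013)Q(Q3 2013) = 795.39×1 + 2.98×68 = 795.39 + 202.64 = 998.03
link = 1058.55/998.03 = 1.060639
Chained index = 100 × 1.059415 × 1.190034 × 1.060639 = 133.7190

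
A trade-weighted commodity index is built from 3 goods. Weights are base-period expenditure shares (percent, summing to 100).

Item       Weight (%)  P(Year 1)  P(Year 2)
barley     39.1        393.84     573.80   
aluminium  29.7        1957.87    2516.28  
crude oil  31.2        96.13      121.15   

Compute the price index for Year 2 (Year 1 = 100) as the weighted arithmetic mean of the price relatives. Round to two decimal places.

barley: 39.1 × (573.80/393.84) = 39.1 × 1.456937 = 56.9662
aluminium: 29.7 × (2516.28/1957.87) = 29.7 × 1.285213 = 38.1708
crude oil: 31.2 × (121.15/96.13) = 31.2 × 1.260273 = 39.3205
Index = Σ wᵢ·(p₁ᵢ/p₀ᵢ) = 56.9662 + 38.1708 + 39.3205 = 134.4576

134.46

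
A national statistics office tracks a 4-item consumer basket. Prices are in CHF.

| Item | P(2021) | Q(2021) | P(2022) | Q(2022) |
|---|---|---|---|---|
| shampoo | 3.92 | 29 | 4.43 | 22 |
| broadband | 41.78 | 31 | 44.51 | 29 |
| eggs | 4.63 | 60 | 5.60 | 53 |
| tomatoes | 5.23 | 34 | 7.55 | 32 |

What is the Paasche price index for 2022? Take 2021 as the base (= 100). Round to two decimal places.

Paasche price index uses current-period quantities as weights.
ΣP(2022)·Q(2022) = 4.43×22 + 44.51×29 + 5.60×53 + 7.55×32 = 97.46 + 1290.79 + 296.8 + 241.6 = 1926.65
ΣP(2021)·Q(2022) = 3.92×22 + 41.78×29 + 4.63×53 + 5.23×32 = 86.24 + 1211.62 + 245.39 + 167.36 = 1710.61
Index = 1926.65 / 1710.61 × 100 = 112.6294

112.63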